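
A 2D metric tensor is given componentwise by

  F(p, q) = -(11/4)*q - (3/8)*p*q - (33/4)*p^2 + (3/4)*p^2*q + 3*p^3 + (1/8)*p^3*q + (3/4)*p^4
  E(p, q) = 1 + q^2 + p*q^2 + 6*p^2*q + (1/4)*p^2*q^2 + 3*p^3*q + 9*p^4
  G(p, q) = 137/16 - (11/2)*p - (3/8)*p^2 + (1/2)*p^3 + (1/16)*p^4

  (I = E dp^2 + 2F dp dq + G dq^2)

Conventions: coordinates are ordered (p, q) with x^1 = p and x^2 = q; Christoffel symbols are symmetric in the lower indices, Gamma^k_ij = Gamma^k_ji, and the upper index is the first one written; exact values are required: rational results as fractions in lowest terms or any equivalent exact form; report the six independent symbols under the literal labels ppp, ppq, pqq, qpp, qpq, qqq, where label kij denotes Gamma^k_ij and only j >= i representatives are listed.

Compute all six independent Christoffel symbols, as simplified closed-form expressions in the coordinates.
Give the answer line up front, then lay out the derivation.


Answer: Gamma_ppp = (288*p^3 + 72*p^2*q + 4*p*q^2 + 96*p*q + 8*q^2)/(145*p^4 + 48*p^3*q + 8*p^3 + 4*p^2*q^2 + 96*p^2*q - 6*p^2 + 16*p*q^2 - 88*p + 16*q^2 + 137), Gamma_ppq = (24*p^3 + 4*p^2*q + 48*p^2 + 16*p*q + 16*q)/(145*p^4 + 48*p^3*q + 8*p^3 + 4*p^2*q^2 + 96*p^2*q - 6*p^2 + 16*p*q^2 - 88*p + 16*q^2 + 137), Gamma_pqq = 0, Gamma_qpp = (24*p^3 + 2*p^2*q + 96*p^2 + 8*p*q - 264*p - 22*q)/(145*p^4 + 48*p^3*q + 8*p^3 + 4*p^2*q^2 + 96*p^2*q - 6*p^2 + 16*p*q^2 - 88*p + 16*q^2 + 137), Gamma_qpq = (2*p^3 + 12*p^2 - 6*p - 44)/(145*p^4 + 48*p^3*q + 8*p^3 + 4*p^2*q^2 + 96*p^2*q - 6*p^2 + 16*p*q^2 - 88*p + 16*q^2 + 137), Gamma_qqq = 0

E = 1 + q^2 + p*q^2 + 6*p^2*q + (1/4)*p^2*q^2 + 3*p^3*q + 9*p^4; F = -(11/4)*q - (3/8)*p*q - (33/4)*p^2 + (3/4)*p^2*q + 3*p^3 + (1/8)*p^3*q + (3/4)*p^4; G = 137/16 - (11/2)*p - (3/8)*p^2 + (1/2)*p^3 + (1/16)*p^4
Gamma^k_ij = (1/2) g^{kl} (d_i g_jl + d_j g_il - d_l g_ij), with g^inv = (1/(EG-F^2)) [[G, -F], [-F, E]]
first partials: E_p = q^2 + 12*p*q + (1/2)*p*q^2 + 9*p^2*q + 36*p^3, E_q = 2*q + 2*p*q + 6*p^2 + (1/2)*p^2*q + 3*p^3, F_p = -(3/8)*q - (33/2)*p + (3/2)*p*q + 9*p^2 + (3/8)*p^2*q + 3*p^3, F_q = -11/4 - (3/8)*p + (3/4)*p^2 + (1/8)*p^3, G_p = -11/2 - (3/4)*p + (3/2)*p^2 + (1/4)*p^3, G_q = 0
D = EG - F^2 = 137/16 - (11/2)*p + q^2 - (3/8)*p^2 + p*q^2 + 6*p^2*q + (1/2)*p^3 + (1/4)*p^2*q^2 + 3*p^3*q + (145/16)*p^4
expanded: Gamma^p_pp = (G E_p - 2F F_p + F E_q)/(2D), Gamma^p_pq = (G E_q - F G_p)/(2D), Gamma^p_qq = (2G F_q - G G_p - F G_q)/(2D), Gamma^q_pp = (2E F_p - E E_q - F E_p)/(2D), Gamma^q_pq = (E G_p - F E_q)/(2D), Gamma^q_qq = (E G_q - 2F F_q + F G_p)/(2D); substitute and cancel common factors


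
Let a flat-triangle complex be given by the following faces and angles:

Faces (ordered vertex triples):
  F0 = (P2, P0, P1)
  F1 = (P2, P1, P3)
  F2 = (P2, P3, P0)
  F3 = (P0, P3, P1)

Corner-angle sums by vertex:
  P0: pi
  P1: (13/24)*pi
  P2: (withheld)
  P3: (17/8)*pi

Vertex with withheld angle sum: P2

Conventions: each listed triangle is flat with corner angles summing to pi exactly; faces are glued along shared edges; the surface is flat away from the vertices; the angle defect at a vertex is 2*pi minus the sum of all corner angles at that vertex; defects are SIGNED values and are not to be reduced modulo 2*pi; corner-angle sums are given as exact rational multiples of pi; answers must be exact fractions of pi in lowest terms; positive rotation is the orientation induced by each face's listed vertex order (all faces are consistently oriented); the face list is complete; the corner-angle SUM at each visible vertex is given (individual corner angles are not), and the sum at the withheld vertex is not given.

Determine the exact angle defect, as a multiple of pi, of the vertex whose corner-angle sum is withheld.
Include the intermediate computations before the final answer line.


V = 4, E = 6, F = 4; chi = V - E + F = 2
Gauss-Bonnet: total defect = 2*pi*chi = 4*pi; visible defects sum to (7/3)*pi

Answer: defect(P2) = (5/3)*pi


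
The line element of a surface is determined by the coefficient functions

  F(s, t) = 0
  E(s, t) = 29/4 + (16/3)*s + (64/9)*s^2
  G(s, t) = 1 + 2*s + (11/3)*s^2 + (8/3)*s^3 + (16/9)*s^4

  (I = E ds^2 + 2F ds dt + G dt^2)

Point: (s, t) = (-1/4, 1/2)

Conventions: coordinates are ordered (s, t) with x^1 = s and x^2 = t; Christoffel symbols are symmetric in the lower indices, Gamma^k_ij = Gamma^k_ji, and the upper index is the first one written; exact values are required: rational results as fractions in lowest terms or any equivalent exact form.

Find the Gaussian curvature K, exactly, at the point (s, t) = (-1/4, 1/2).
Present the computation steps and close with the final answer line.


E = 229/36, F = 0, G = 25/36, EG - F^2 = 5725/1296 at the point
E_s = 16/9, E_t = 0, F_s = 0, F_t = 0, G_s = 5/9, G_t = 0
E_tt = 0, F_st = 0, G_ss = 14/3
Brioschi: K = (det M1 - det M2) / (EG - F^2)^2 with the standard first/second-derivative matrices M1, M2.
M1 = [[-E_tt/2 + F_st - G_ss/2, E_s/2, F_s - E_t/2], [F_t - G_s/2, E, F], [G_t/2, F, G]] = [[-7/3, 8/9, 0], [-5/18, 229/36, 0], [0, 0, 25/36]]; det M1 = -118225/11664
M2 = [[0, E_t/2, G_s/2], [E_t/2, E, F], [G_s/2, F, G]] = [[0, 0, 5/18], [0, 229/36, 0], [5/18, 0, 25/36]]; det M2 = -5725/11664
det M1 - det M2 = -3125/324; K = -3125/324 / (5725/1296)^2 = -25920/52441

Answer: K = -25920/52441


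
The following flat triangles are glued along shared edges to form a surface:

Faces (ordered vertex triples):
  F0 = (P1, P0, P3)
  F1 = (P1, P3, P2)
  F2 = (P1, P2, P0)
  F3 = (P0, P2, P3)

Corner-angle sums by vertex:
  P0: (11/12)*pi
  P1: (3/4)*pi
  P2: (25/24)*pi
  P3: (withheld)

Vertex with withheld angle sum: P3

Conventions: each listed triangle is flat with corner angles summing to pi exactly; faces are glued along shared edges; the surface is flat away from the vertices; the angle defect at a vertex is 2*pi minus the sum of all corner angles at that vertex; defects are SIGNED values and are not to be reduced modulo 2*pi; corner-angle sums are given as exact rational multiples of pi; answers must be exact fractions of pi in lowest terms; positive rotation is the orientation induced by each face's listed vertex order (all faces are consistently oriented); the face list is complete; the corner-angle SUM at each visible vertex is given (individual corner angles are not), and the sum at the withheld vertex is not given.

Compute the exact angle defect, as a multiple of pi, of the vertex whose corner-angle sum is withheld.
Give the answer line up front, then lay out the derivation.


Answer: defect(P3) = (17/24)*pi

V = 4, E = 6, F = 4; chi = V - E + F = 2
Gauss-Bonnet: total defect = 2*pi*chi = 4*pi; visible defects sum to (79/24)*pi


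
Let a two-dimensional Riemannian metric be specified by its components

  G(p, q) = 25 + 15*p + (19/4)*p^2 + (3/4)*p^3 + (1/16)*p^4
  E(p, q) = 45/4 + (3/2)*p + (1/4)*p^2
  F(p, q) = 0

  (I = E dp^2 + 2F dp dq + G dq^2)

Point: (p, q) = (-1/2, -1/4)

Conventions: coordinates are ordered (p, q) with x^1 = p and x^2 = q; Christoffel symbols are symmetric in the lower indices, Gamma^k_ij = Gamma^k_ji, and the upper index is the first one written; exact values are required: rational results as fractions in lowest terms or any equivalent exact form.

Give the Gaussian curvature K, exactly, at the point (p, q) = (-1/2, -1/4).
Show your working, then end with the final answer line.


E = 169/16, F = 0, G = 4761/256, EG - F^2 = 804609/4096 at the point
E_p = 5/4, E_q = 0, F_p = 0, F_q = 0, G_p = 345/32, G_q = 0
E_qq = 0, F_pq = 0, G_pp = 119/16
Using the Brioschi determinant formula for K from the metric derivatives:
M1 = [[-E_qq/2 + F_pq - G_pp/2, E_p/2, F_p - E_q/2], [F_q - G_p/2, E, F], [G_q/2, F, G]] = [[-119/32, 5/8, 0], [-345/64, 169/16, 0], [0, 0, 4761/256]]; det M1 = -43767873/65536
M2 = [[0, E_q/2, G_p/2], [E_q/2, E, F], [G_p/2, F, G]] = [[0, 0, 345/64], [0, 169/16, 0], [345/64, 0, 4761/256]]; det M2 = -20115225/65536
det M1 - det M2 = -2956581/8192; K = -2956581/8192 / (804609/4096)^2 = -6144/656903

Answer: K = -6144/656903


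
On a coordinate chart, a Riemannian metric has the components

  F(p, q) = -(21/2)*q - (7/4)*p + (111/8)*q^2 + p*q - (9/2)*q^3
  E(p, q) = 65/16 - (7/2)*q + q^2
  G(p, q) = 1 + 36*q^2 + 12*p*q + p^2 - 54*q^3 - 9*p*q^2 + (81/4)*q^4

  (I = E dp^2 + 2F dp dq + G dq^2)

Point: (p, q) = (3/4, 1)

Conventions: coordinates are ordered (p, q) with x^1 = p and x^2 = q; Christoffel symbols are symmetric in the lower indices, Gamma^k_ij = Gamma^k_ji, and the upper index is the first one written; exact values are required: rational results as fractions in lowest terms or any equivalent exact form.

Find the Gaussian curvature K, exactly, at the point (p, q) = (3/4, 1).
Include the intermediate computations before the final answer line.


E = 25/16, F = -27/16, G = 97/16, EG - F^2 = 53/8 at the point
E_p = 0, E_q = -3/2, F_p = -3/4, F_q = 9/2, G_p = 9/2, G_q = -27/2
E_qq = 2, F_pq = 1, G_pp = 2
Using the Brioschi determinant formula for K from the metric derivatives:
M1 = [[-E_qq/2 + F_pq - G_pp/2, E_p/2, F_p - E_q/2], [F_q - G_p/2, E, F], [G_q/2, F, G]] = [[-1, 0, 0], [9/4, 25/16, -27/16], [-27/4, -27/16, 97/16]]; det M1 = -53/8
M2 = [[0, E_q/2, G_p/2], [E_q/2, E, F], [G_p/2, F, G]] = [[0, -3/4, 9/4], [-3/4, 25/16, -27/16], [9/4, -27/16, 97/16]]; det M2 = -45/8
det M1 - det M2 = -1; K = -1 / (53/8)^2 = -64/2809

Answer: K = -64/2809


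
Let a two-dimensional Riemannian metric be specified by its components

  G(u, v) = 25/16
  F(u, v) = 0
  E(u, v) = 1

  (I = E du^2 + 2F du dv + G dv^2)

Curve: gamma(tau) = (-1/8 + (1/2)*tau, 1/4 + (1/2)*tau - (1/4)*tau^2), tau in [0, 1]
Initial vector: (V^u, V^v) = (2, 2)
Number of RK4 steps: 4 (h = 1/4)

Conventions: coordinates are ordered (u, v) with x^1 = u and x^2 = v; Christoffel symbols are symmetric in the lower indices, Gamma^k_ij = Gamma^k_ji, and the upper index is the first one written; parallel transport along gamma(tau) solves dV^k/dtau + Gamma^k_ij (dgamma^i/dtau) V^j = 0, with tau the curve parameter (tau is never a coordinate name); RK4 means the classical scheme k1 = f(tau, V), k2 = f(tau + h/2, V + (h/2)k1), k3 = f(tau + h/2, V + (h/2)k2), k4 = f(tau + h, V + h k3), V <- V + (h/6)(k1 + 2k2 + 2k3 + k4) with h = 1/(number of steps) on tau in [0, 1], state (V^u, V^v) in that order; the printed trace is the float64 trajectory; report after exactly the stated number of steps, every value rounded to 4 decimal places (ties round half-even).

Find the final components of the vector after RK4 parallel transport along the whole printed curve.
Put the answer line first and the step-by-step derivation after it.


Answer: V^u = 2.0000, V^v = 2.0000

gamma'(tau) = (1/2, 1/2 - (1/2)*tau); f(tau, V)^k = -Gamma^k_ij(gamma(tau)) gamma'^i(tau) V^j; h = 1/4; intermediate values shown to 6 dp
curve data and Christoffel symbols at the stage parameters:
  tau = 0.000000: gamma = (-0.125000, 0.250000), gamma' = (0.500000, 0.500000); Gamma_uuu = 0.000000, Gamma_uuv = 0.000000, Gamma_uvv = 0.000000, Gamma_vuu = 0.000000, Gamma_vuv = 0.000000, Gamma_vvv = 0.000000
  tau = 0.125000: gamma = (-0.062500, 0.308594), gamma' = (0.500000, 0.437500); Gamma_uuu = 0.000000, Gamma_uuv = 0.000000, Gamma_uvv = 0.000000, Gamma_vuu = 0.000000, Gamma_vuv = 0.000000, Gamma_vvv = 0.000000
  tau = 0.250000: gamma = (0.000000, 0.359375), gamma' = (0.500000, 0.375000); Gamma_uuu = 0.000000, Gamma_uuv = 0.000000, Gamma_uvv = 0.000000, Gamma_vuu = 0.000000, Gamma_vuv = 0.000000, Gamma_vvv = 0.000000
  tau = 0.375000: gamma = (0.062500, 0.402344), gamma' = (0.500000, 0.312500); Gamma_uuu = 0.000000, Gamma_uuv = 0.000000, Gamma_uvv = 0.000000, Gamma_vuu = 0.000000, Gamma_vuv = 0.000000, Gamma_vvv = 0.000000
  tau = 0.500000: gamma = (0.125000, 0.437500), gamma' = (0.500000, 0.250000); Gamma_uuu = 0.000000, Gamma_uuv = 0.000000, Gamma_uvv = 0.000000, Gamma_vuu = 0.000000, Gamma_vuv = 0.000000, Gamma_vvv = 0.000000
  tau = 0.625000: gamma = (0.187500, 0.464844), gamma' = (0.500000, 0.187500); Gamma_uuu = 0.000000, Gamma_uuv = 0.000000, Gamma_uvv = 0.000000, Gamma_vuu = 0.000000, Gamma_vuv = 0.000000, Gamma_vvv = 0.000000
  tau = 0.750000: gamma = (0.250000, 0.484375), gamma' = (0.500000, 0.125000); Gamma_uuu = 0.000000, Gamma_uuv = 0.000000, Gamma_uvv = 0.000000, Gamma_vuu = 0.000000, Gamma_vuv = 0.000000, Gamma_vvv = 0.000000
  tau = 0.875000: gamma = (0.312500, 0.496094), gamma' = (0.500000, 0.062500); Gamma_uuu = 0.000000, Gamma_uuv = 0.000000, Gamma_uvv = 0.000000, Gamma_vuu = 0.000000, Gamma_vuv = 0.000000, Gamma_vvv = 0.000000
  tau = 1.000000: gamma = (0.375000, 0.500000), gamma' = (0.500000, 0.000000); Gamma_uuu = 0.000000, Gamma_uuv = 0.000000, Gamma_uvv = 0.000000, Gamma_vuu = 0.000000, Gamma_vuv = 0.000000, Gamma_vvv = 0.000000
step 0: V^u = 2.0000, V^v = 2.0000
step 1: k1 = (0.000000, 0.000000), k2 = (0.000000, 0.000000), k3 = (0.000000, 0.000000), k4 = (0.000000, 0.000000); V <- V + (h/6)(k1 + 2k2 + 2k3 + k4): V^u = 2.0000, V^v = 2.0000
step 2: k1 = (0.000000, 0.000000), k2 = (0.000000, 0.000000), k3 = (0.000000, 0.000000), k4 = (0.000000, 0.000000); V <- V + (h/6)(k1 + 2k2 + 2k3 + k4): V^u = 2.0000, V^v = 2.0000
step 3: k1 = (0.000000, 0.000000), k2 = (0.000000, 0.000000), k3 = (0.000000, 0.000000), k4 = (0.000000, 0.000000); V <- V + (h/6)(k1 + 2k2 + 2k3 + k4): V^u = 2.0000, V^v = 2.0000
step 4: k1 = (0.000000, 0.000000), k2 = (0.000000, 0.000000), k3 = (0.000000, 0.000000), k4 = (0.000000, 0.000000); V <- V + (h/6)(k1 + 2k2 + 2k3 + k4): V^u = 2.0000, V^v = 2.0000


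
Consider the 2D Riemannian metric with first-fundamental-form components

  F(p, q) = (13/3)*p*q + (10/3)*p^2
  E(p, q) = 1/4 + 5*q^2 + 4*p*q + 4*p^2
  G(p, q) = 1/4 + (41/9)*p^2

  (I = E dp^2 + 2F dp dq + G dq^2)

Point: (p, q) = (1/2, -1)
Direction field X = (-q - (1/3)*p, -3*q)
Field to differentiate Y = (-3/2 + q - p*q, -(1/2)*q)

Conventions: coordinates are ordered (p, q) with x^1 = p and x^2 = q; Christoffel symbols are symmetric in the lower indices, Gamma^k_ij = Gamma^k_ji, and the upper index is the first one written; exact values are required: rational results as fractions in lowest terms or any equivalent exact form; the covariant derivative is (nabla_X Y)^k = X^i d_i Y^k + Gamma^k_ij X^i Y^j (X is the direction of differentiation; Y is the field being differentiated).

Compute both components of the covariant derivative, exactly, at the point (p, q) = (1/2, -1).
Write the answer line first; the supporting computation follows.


Answer: (nabla_X Y)^p = 989/243, (nabla_X Y)^q = -4079/324

E = 17/4, F = -4/3, G = 25/18 at the point
E_p = 0, E_q = -8, F_p = -1, F_q = 13/6, G_p = 41/9, G_q = 0
EG - F^2 = 33/8;  g^inv = (8/33) * [[25/18, 4/3], [4/3, 17/4]]
first-kind symbols [ij,l] = (1/2)(d_i g_jl + d_j g_il - d_l g_ij): [pp,p] = E_p/2 = 0, [pp,q] = F_p - E_q/2 = 3, [pq,p] = E_q/2 = -4, [pq,q] = G_p/2 = 41/18, [qq,p] = F_q - G_p/2 = -1/9, [qq,q] = G_q/2 = 0
Gamma^p_ij = (G*[ij,p] - F*[ij,q])/(EG - F^2), Gamma^q_ij = (E*[ij,q] - F*[ij,p])/(EG - F^2)
Gamma_ppp = 32/33, Gamma_ppq = -544/891, Gamma_pqq = -100/2673, Gamma_qpp = 34/11, Gamma_qpq = 313/297, Gamma_qqq = -32/891
X = (5/6, 3), Y = (-2, 1/2) at the point


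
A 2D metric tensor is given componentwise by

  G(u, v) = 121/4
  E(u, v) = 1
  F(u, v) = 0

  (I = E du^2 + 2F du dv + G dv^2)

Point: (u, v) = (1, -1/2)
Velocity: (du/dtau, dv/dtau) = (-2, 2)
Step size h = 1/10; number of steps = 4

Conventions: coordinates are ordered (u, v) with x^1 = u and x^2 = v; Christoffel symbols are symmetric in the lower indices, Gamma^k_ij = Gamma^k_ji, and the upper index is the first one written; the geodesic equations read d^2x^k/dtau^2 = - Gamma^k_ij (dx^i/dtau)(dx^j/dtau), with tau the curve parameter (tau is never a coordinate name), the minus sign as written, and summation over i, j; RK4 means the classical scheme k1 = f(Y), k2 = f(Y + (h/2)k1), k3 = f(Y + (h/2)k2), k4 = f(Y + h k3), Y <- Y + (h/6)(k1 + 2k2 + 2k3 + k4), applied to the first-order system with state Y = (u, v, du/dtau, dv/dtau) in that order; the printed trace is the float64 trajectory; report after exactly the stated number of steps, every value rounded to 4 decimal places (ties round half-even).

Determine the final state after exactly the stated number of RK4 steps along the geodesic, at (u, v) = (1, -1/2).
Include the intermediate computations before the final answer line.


f(Y) = (du/dtau, dv/dtau, -Gamma^u_ij Y'^i Y'^j, -Gamma^v_ij Y'^i Y'^j) with the Gammas evaluated at the stage position; h = 0.100000; intermediate values shown to 6 dp
step 0: u = 1.0000, v = -0.5000, du/dtau = -2.0000, dv/dtau = 2.0000
step 1:
  k1: at (u, v) = (1.000000, -0.500000), (du/dtau, dv/dtau) = (-2.000000, 2.000000); Gamma_uuu = 0.000000, Gamma_uuv = 0.000000, Gamma_uvv = 0.000000, Gamma_vuu = 0.000000, Gamma_vuv = 0.000000, Gamma_vvv = 0.000000; k1 = (-2.000000, 2.000000, 0.000000, 0.000000)
  k2: at (u, v) = (0.900000, -0.400000), (du/dtau, dv/dtau) = (-2.000000, 2.000000); Gamma_uuu = 0.000000, Gamma_uuv = 0.000000, Gamma_uvv = 0.000000, Gamma_vuu = 0.000000, Gamma_vuv = 0.000000, Gamma_vvv = 0.000000; k2 = (-2.000000, 2.000000, 0.000000, 0.000000)
  k3: at (u, v) = (0.900000, -0.400000), (du/dtau, dv/dtau) = (-2.000000, 2.000000); Gamma_uuu = 0.000000, Gamma_uuv = 0.000000, Gamma_uvv = 0.000000, Gamma_vuu = 0.000000, Gamma_vuv = 0.000000, Gamma_vvv = 0.000000; k3 = (-2.000000, 2.000000, 0.000000, 0.000000)
  k4: at (u, v) = (0.800000, -0.300000), (du/dtau, dv/dtau) = (-2.000000, 2.000000); Gamma_uuu = 0.000000, Gamma_uuv = 0.000000, Gamma_uvv = 0.000000, Gamma_vuu = 0.000000, Gamma_vuv = 0.000000, Gamma_vvv = 0.000000; k4 = (-2.000000, 2.000000, 0.000000, 0.000000)
  Y <- Y + (h/6)(k1 + 2k2 + 2k3 + k4): u = 0.8000, v = -0.3000, du/dtau = -2.0000, dv/dtau = 2.0000
step 2:
  k1: at (u, v) = (0.800000, -0.300000), (du/dtau, dv/dtau) = (-2.000000, 2.000000); Gamma_uuu = 0.000000, Gamma_uuv = 0.000000, Gamma_uvv = 0.000000, Gamma_vuu = 0.000000, Gamma_vuv = 0.000000, Gamma_vvv = 0.000000; k1 = (-2.000000, 2.000000, 0.000000, 0.000000)
  k2: at (u, v) = (0.700000, -0.200000), (du/dtau, dv/dtau) = (-2.000000, 2.000000); Gamma_uuu = 0.000000, Gamma_uuv = 0.000000, Gamma_uvv = 0.000000, Gamma_vuu = 0.000000, Gamma_vuv = 0.000000, Gamma_vvv = 0.000000; k2 = (-2.000000, 2.000000, 0.000000, 0.000000)
  k3: at (u, v) = (0.700000, -0.200000), (du/dtau, dv/dtau) = (-2.000000, 2.000000); Gamma_uuu = 0.000000, Gamma_uuv = 0.000000, Gamma_uvv = 0.000000, Gamma_vuu = 0.000000, Gamma_vuv = 0.000000, Gamma_vvv = 0.000000; k3 = (-2.000000, 2.000000, 0.000000, 0.000000)
  k4: at (u, v) = (0.600000, -0.100000), (du/dtau, dv/dtau) = (-2.000000, 2.000000); Gamma_uuu = 0.000000, Gamma_uuv = 0.000000, Gamma_uvv = 0.000000, Gamma_vuu = 0.000000, Gamma_vuv = 0.000000, Gamma_vvv = 0.000000; k4 = (-2.000000, 2.000000, 0.000000, 0.000000)
  Y <- Y + (h/6)(k1 + 2k2 + 2k3 + k4): u = 0.6000, v = -0.1000, du/dtau = -2.0000, dv/dtau = 2.0000
step 3:
  k1: at (u, v) = (0.600000, -0.100000), (du/dtau, dv/dtau) = (-2.000000, 2.000000); Gamma_uuu = 0.000000, Gamma_uuv = 0.000000, Gamma_uvv = 0.000000, Gamma_vuu = 0.000000, Gamma_vuv = 0.000000, Gamma_vvv = 0.000000; k1 = (-2.000000, 2.000000, 0.000000, 0.000000)
  k2: at (u, v) = (0.500000, 0.000000), (du/dtau, dv/dtau) = (-2.000000, 2.000000); Gamma_uuu = 0.000000, Gamma_uuv = 0.000000, Gamma_uvv = 0.000000, Gamma_vuu = 0.000000, Gamma_vuv = 0.000000, Gamma_vvv = 0.000000; k2 = (-2.000000, 2.000000, 0.000000, 0.000000)
  k3: at (u, v) = (0.500000, 0.000000), (du/dtau, dv/dtau) = (-2.000000, 2.000000); Gamma_uuu = 0.000000, Gamma_uuv = 0.000000, Gamma_uvv = 0.000000, Gamma_vuu = 0.000000, Gamma_vuv = 0.000000, Gamma_vvv = 0.000000; k3 = (-2.000000, 2.000000, 0.000000, 0.000000)
  k4: at (u, v) = (0.400000, 0.100000), (du/dtau, dv/dtau) = (-2.000000, 2.000000); Gamma_uuu = 0.000000, Gamma_uuv = 0.000000, Gamma_uvv = 0.000000, Gamma_vuu = 0.000000, Gamma_vuv = 0.000000, Gamma_vvv = 0.000000; k4 = (-2.000000, 2.000000, 0.000000, 0.000000)
  Y <- Y + (h/6)(k1 + 2k2 + 2k3 + k4): u = 0.4000, v = 0.1000, du/dtau = -2.0000, dv/dtau = 2.0000
step 4:
  k1: at (u, v) = (0.400000, 0.100000), (du/dtau, dv/dtau) = (-2.000000, 2.000000); Gamma_uuu = 0.000000, Gamma_uuv = 0.000000, Gamma_uvv = 0.000000, Gamma_vuu = 0.000000, Gamma_vuv = 0.000000, Gamma_vvv = 0.000000; k1 = (-2.000000, 2.000000, 0.000000, 0.000000)
  k2: at (u, v) = (0.300000, 0.200000), (du/dtau, dv/dtau) = (-2.000000, 2.000000); Gamma_uuu = 0.000000, Gamma_uuv = 0.000000, Gamma_uvv = 0.000000, Gamma_vuu = 0.000000, Gamma_vuv = 0.000000, Gamma_vvv = 0.000000; k2 = (-2.000000, 2.000000, 0.000000, 0.000000)
  k3: at (u, v) = (0.300000, 0.200000), (du/dtau, dv/dtau) = (-2.000000, 2.000000); Gamma_uuu = 0.000000, Gamma_uuv = 0.000000, Gamma_uvv = 0.000000, Gamma_vuu = 0.000000, Gamma_vuv = 0.000000, Gamma_vvv = 0.000000; k3 = (-2.000000, 2.000000, 0.000000, 0.000000)
  k4: at (u, v) = (0.200000, 0.300000), (du/dtau, dv/dtau) = (-2.000000, 2.000000); Gamma_uuu = 0.000000, Gamma_uuv = 0.000000, Gamma_uvv = 0.000000, Gamma_vuu = 0.000000, Gamma_vuv = 0.000000, Gamma_vvv = 0.000000; k4 = (-2.000000, 2.000000, 0.000000, 0.000000)
  Y <- Y + (h/6)(k1 + 2k2 + 2k3 + k4): u = 0.2000, v = 0.3000, du/dtau = -2.0000, dv/dtau = 2.0000

Answer: u = 0.2000, v = 0.3000, du/dtau = -2.0000, dv/dtau = 2.0000


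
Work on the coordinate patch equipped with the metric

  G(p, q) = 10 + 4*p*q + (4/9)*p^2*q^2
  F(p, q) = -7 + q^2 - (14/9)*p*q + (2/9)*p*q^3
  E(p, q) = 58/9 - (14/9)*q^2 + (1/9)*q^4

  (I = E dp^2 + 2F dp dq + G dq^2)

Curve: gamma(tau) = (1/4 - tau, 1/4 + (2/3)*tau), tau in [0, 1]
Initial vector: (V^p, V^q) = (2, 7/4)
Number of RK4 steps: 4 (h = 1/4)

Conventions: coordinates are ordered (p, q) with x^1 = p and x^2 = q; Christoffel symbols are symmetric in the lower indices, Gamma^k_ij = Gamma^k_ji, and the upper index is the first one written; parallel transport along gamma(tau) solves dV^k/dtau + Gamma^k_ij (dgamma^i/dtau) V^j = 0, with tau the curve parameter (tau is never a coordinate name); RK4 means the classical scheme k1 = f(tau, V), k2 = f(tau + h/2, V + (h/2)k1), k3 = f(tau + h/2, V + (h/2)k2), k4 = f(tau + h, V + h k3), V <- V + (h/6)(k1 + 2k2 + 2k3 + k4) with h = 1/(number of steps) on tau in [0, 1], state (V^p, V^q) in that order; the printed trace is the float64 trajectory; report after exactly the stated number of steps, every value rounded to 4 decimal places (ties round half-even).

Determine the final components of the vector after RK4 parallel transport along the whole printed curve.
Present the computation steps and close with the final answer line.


gamma'(tau) = (-1, 2/3); f(tau, V)^k = -Gamma^k_ij(gamma(tau)) gamma'^i(tau) V^j; h = 1/4; intermediate values shown to 6 dp
curve data and Christoffel symbols at the stage parameters:
  tau = 0.000000: gamma = (0.250000, 0.250000), gamma' = (-1.000000, 0.666667); Gamma_ppp = 0.000000, Gamma_ppq = -0.024707, Gamma_pqq = -0.024707, Gamma_qpp = 0.000000, Gamma_qpq = 0.032498, Gamma_qqq = 0.032498
  tau = 0.125000: gamma = (0.125000, 0.333333), gamma' = (-1.000000, 0.666667); Gamma_ppp = 0.000000, Gamma_ppq = -0.033049, Gamma_pqq = -0.012393, Gamma_qpp = 0.000000, Gamma_qpq = 0.043577, Gamma_qqq = 0.016341
  tau = 0.250000: gamma = (0.000000, 0.416667), gamma' = (-1.000000, 0.666667); Gamma_ppp = 0.000000, Gamma_ppq = -0.041645, Gamma_pqq = 0.000000, Gamma_qpp = 0.000000, Gamma_qpq = 0.054905, Gamma_qqq = 0.000000
  tau = 0.375000: gamma = (-0.125000, 0.500000), gamma' = (-1.000000, 0.666667); Gamma_ppp = 0.000000, Gamma_ppq = -0.050627, Gamma_pqq = 0.012657, Gamma_qpp = 0.000000, Gamma_qpq = 0.066565, Gamma_qqq = -0.016641
  tau = 0.500000: gamma = (-0.250000, 0.583333), gamma' = (-1.000000, 0.666667); Gamma_ppp = 0.000000, Gamma_ppq = -0.060143, Gamma_pqq = 0.025776, Gamma_qpp = 0.000000, Gamma_qpq = 0.078644, Gamma_qqq = -0.033704
  tau = 0.625000: gamma = (-0.375000, 0.666667), gamma' = (-1.000000, 0.666667); Gamma_ppp = 0.000000, Gamma_ppq = -0.070362, Gamma_pqq = 0.039579, Gamma_qpp = 0.000000, Gamma_qpq = 0.091232, Gamma_qqq = -0.051318
  tau = 0.750000: gamma = (-0.500000, 0.750000), gamma' = (-1.000000, 0.666667); Gamma_ppp = 0.000000, Gamma_ppq = -0.081485, Gamma_pqq = 0.054323, Gamma_qpp = 0.000000, Gamma_qpq = 0.104427, Gamma_qqq = -0.069618
  tau = 0.875000: gamma = (-0.625000, 0.833333), gamma' = (-1.000000, 0.666667); Gamma_ppp = 0.000000, Gamma_ppq = -0.093753, Gamma_pqq = 0.070315, Gamma_qpp = 0.000000, Gamma_qpq = 0.118327, Gamma_qqq = -0.088745
  tau = 1.000000: gamma = (-0.750000, 0.916667), gamma' = (-1.000000, 0.666667); Gamma_ppp = 0.000000, Gamma_ppq = -0.107466, Gamma_pqq = 0.087927, Gamma_qpp = 0.000000, Gamma_qpq = 0.133030, Gamma_qqq = -0.108843
step 0: V^p = 2.0000, V^q = 1.7500
step 1: k1 = (0.018530, -0.024373), k2 = (0.000815, -0.001075), k3 = (0.000694, -0.000915), k4 = (-0.017338, 0.022858); V <- V + (h/6)(k1 + 2k2 + 2k3 + k4): V^p = 2.0002, V^q = 1.7498
step 2: k1 = (-0.017338, 0.022858), k2 = (-0.036083, 0.047443), k3 = (-0.036344, 0.047785), k4 = (-0.056394, 0.073742); V <- V + (h/6)(k1 + 2k2 + 2k3 + k4): V^p = 1.9911, V^q = 1.7617
step 3: k1 = (-0.056396, 0.073744), k2 = (-0.078269, 0.101484), k3 = (-0.078733, 0.102086), k4 = (-0.103268, 0.132344); V <- V + (h/6)(k1 + 2k2 + 2k3 + k4): V^p = 1.9713, V^q = 1.7873
step 4: k1 = (-0.103274, 0.132352), k2 = (-0.131266, 0.165673), k3 = (-0.132070, 0.166688), k4 = (-0.164891, 0.204116); V <- V + (h/6)(k1 + 2k2 + 2k3 + k4): V^p = 1.9382, V^q = 1.8290

Answer: V^p = 1.9382, V^q = 1.8290


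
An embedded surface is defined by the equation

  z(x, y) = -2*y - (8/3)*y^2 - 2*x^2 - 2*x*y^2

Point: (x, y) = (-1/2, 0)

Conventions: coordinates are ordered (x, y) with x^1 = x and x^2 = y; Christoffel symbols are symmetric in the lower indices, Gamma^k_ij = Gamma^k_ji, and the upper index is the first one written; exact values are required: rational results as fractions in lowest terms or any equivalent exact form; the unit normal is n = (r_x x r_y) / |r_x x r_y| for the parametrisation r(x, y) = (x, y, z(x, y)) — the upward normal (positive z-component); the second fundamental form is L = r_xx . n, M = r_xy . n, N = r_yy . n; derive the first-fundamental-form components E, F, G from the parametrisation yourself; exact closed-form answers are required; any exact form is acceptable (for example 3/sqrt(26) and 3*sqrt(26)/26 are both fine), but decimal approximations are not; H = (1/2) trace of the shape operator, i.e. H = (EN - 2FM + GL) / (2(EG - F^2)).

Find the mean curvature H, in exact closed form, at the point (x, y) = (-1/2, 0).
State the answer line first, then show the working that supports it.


Answer: H = -55/81

z_x = 2, z_y = -2, z_xx = -4, z_xy = 0, z_yy = -10/3
E = 5, F = -4, G = 5; answer radicand W^2 = 9
unnormalised second-form numerators: l = -4, m = 0, n = -10/3; L = l/sqrt(9), and similarly M = m/sqrt(W^2), N = n/sqrt(W^2)
H = (E*n - 2*F*m + G*l) / (2*(EG - F^2)*sqrt(W^2)); E*n - 2*F*m + G*l = -110/3, EG - F^2 = 9, so H = (-55/27)/sqrt(9)


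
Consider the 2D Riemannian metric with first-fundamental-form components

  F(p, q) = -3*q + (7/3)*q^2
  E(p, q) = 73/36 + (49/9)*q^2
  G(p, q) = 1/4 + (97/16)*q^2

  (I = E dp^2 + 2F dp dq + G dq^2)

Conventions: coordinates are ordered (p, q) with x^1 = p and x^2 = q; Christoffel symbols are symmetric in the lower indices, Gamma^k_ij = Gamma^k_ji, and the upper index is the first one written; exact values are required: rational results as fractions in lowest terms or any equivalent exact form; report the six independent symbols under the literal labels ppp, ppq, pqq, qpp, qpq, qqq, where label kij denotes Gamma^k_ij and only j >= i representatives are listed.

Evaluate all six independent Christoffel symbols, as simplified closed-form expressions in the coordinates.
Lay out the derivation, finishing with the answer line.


E = 73/36 + (49/9)*q^2; F = -3*q + (7/3)*q^2; G = 1/4 + (97/16)*q^2
Gamma^k_ij = (1/2) g^{kl} (d_i g_jl + d_j g_il - d_l g_ij), with g^inv = (1/(EG-F^2)) [[G, -F], [-F, E]]
first partials: E_p = 0, E_q = (98/9)*q, F_p = 0, F_q = -3 + (14/3)*q, G_p = 0, G_q = (97/8)*q
D = EG - F^2 = 73/144 + (2681/576)*q^2 + 14*q^3 + (441/16)*q^4
expanded: Gamma^p_pp = (G E_p - 2F F_p + F E_q)/(2D), Gamma^p_pq = (G E_q - F G_p)/(2D), Gamma^p_qq = (2G F_q - G G_p - F G_q)/(2D), Gamma^q_pp = (2E F_p - E E_q - F E_p)/(2D), Gamma^q_pq = (E G_p - F E_q)/(2D), Gamma^q_qq = (E G_q - 2F F_q + F G_p)/(2D); substitute and cancel common factors

Answer: Gamma_ppp = (21952*q^3 - 28224*q^2)/(47628*q^4 + 24192*q^3 + 8043*q^2 + 876), Gamma_ppq = (19012*q^3 + 784*q)/(15876*q^4 + 8064*q^3 + 2681*q^2 + 292), Gamma_pqq = (8148*q^3 + 672*q - 432)/(15876*q^4 + 8064*q^3 + 2681*q^2 + 292), Gamma_qpp = (-153664*q^3 - 57232*q)/(142884*q^4 + 72576*q^3 + 24129*q^2 + 2628), Gamma_qpq = (-21952*q^3 + 28224*q^2)/(47628*q^4 + 24192*q^3 + 8043*q^2 + 876), Gamma_qqq = (12740*q^3 + 12096*q^2 + 1897*q)/(15876*q^4 + 8064*q^3 + 2681*q^2 + 292)


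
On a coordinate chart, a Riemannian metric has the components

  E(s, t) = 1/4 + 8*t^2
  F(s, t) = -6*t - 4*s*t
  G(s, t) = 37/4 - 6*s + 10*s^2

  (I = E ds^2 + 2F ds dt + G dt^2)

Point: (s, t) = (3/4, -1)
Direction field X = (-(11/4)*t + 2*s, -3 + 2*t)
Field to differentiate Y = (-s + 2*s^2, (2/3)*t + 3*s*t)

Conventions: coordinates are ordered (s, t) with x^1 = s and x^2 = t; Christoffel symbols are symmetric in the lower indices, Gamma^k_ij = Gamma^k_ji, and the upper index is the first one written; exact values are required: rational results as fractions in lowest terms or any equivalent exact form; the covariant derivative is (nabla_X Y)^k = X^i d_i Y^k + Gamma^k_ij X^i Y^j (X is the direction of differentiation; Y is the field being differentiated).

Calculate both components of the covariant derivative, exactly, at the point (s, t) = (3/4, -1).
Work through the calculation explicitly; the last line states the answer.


E = 33/4, F = 9, G = 83/8 at the point
E_s = 0, E_t = -16, F_s = 4, F_t = -9, G_s = 9, G_t = 0
EG - F^2 = 147/32;  g^inv = (32/147) * [[83/8, -9], [-9, 33/4]]
first-kind symbols [ij,l] = (1/2)(d_i g_jl + d_j g_il - d_l g_ij): [ss,s] = E_s/2 = 0, [ss,t] = F_s - E_t/2 = 12, [st,s] = E_t/2 = -8, [st,t] = G_s/2 = 9/2, [tt,s] = F_t - G_s/2 = -27/2, [tt,t] = G_t/2 = 0
Gamma^s_ij = (G*[ij,s] - F*[ij,t])/(EG - F^2), Gamma^t_ij = (E*[ij,t] - F*[ij,s])/(EG - F^2)
Gamma_sss = -1152/49, Gamma_sst = -3952/147, Gamma_stt = -1494/49, Gamma_tss = 1056/49, Gamma_tst = 1164/49, Gamma_ttt = 1296/49
X = (17/4, -5), Y = (3/8, -35/12) at the point

Answer: (nabla_X Y)^s = -39668/441, (nabla_X Y)^t = 31589/588


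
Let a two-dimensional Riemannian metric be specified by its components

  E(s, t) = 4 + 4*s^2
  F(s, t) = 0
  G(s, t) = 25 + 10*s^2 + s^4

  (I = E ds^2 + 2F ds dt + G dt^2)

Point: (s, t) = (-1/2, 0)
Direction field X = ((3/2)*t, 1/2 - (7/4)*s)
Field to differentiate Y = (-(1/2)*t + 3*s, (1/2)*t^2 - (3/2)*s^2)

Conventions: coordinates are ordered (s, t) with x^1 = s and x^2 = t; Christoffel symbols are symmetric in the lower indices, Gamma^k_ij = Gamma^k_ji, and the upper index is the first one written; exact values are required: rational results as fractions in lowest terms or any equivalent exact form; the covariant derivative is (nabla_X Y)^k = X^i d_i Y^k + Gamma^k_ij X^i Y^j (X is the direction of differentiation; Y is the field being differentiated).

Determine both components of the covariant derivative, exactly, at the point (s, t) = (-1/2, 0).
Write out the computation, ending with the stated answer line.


E = 5, F = 0, G = 441/16 at the point
E_s = -4, E_t = 0, F_s = 0, F_t = 0, G_s = -21/2, G_t = 0
EG - F^2 = 2205/16;  g^inv = (16/2205) * [[441/16, 0], [0, 5]]
first-kind symbols [ij,l] = (1/2)(d_i g_jl + d_j g_il - d_l g_ij): [ss,s] = E_s/2 = -2, [ss,t] = F_s - E_t/2 = 0, [st,s] = E_t/2 = 0, [st,t] = G_s/2 = -21/4, [tt,s] = F_t - G_s/2 = 21/4, [tt,t] = G_t/2 = 0
Gamma^s_ij = (G*[ij,s] - F*[ij,t])/(EG - F^2), Gamma^t_ij = (E*[ij,t] - F*[ij,s])/(EG - F^2)
Gamma_sss = -2/5, Gamma_sst = 0, Gamma_stt = 21/20, Gamma_tss = 0, Gamma_tst = -4/21, Gamma_ttt = 0
X = (0, 11/8), Y = (-3/2, -3/8) at the point

Answer: (nabla_X Y)^s = -1573/1280, (nabla_X Y)^t = 11/28


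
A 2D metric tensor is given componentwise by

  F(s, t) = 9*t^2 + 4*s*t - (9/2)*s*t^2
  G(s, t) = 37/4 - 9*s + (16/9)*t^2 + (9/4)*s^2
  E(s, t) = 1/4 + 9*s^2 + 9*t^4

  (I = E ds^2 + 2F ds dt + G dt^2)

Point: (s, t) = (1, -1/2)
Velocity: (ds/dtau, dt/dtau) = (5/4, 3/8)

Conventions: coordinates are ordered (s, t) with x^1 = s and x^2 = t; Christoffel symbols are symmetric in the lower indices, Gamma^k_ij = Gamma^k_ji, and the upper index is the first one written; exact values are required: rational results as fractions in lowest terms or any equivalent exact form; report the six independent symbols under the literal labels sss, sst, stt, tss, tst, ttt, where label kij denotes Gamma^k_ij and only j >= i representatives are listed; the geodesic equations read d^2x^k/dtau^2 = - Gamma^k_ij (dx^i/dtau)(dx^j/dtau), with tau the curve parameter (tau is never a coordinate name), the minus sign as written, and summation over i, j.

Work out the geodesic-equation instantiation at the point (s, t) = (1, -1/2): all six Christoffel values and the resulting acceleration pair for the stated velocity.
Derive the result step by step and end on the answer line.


E = 157/16, F = -7/8, G = 53/18 at the point
E_s = 18, E_t = -9/2, F_s = -25/8, F_t = -1/2, G_s = -9/2, G_t = -16/9
EG - F^2 = 16201/576;  g^inv = (576/16201) * [[53/18, 7/8], [7/8, 157/16]]
first-kind symbols [ij,l] = (1/2)(d_i g_jl + d_j g_il - d_l g_ij): [ss,s] = E_s/2 = 9, [ss,t] = F_s - E_t/2 = -7/8, [st,s] = E_t/2 = -9/4, [st,t] = G_s/2 = -9/4, [tt,s] = F_t - G_s/2 = 7/4, [tt,t] = G_t/2 = -8/9
Gamma^s_ij = (G*[ij,s] - F*[ij,t])/(EG - F^2), Gamma^t_ij = (E*[ij,t] - F*[ij,s])/(EG - F^2)
Gamma_sss = 14823/16201, Gamma_sst = -4950/16201, Gamma_stt = 2520/16201, Gamma_tss = -819/32402, Gamma_tst = -13851/16201, Gamma_ttt = -4142/16201
d^2s/dtau^2 = -(Gamma_sss*(5/4)^2 + 2*Gamma_sst*(5/4)*(3/8) + Gamma_stt*(3/8)^2) = -301995/259216
d^2t/dtau^2 = -(Gamma_tss*(5/4)^2 + 2*Gamma_tst*(5/4)*(3/8) + Gamma_ttt*(3/8)^2) = 113661/129608

Answer: Gamma_sss = 14823/16201, Gamma_sst = -4950/16201, Gamma_stt = 2520/16201, Gamma_tss = -819/32402, Gamma_tst = -13851/16201, Gamma_ttt = -4142/16201; accelerations (d^2s/dtau^2, d^2t/dtau^2) = (-301995/259216, 113661/129608)


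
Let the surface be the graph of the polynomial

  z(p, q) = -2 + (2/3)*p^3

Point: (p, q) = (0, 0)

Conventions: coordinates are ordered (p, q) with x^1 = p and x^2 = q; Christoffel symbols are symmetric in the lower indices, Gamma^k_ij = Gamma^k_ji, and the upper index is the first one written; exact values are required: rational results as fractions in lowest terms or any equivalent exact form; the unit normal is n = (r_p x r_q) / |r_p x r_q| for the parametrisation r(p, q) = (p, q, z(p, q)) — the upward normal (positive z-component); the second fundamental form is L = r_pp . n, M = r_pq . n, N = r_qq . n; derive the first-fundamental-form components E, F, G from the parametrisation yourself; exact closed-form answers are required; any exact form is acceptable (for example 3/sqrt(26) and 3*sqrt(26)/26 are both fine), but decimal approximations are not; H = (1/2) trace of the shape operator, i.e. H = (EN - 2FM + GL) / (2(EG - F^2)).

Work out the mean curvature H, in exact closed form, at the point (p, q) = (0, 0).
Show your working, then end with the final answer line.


z_p = 0, z_q = 0, z_pp = 0, z_pq = 0, z_qq = 0
E = 1, F = 0, G = 1; answer radicand W^2 = 1
unnormalised second-form numerators: l = 0, m = 0, n = 0; L = l/sqrt(1), and similarly M = m/sqrt(W^2), N = n/sqrt(W^2)
H = (E*n - 2*F*m + G*l) / (2*(EG - F^2)*sqrt(W^2)); E*n - 2*F*m + G*l = 0, EG - F^2 = 1, so H = (0)/sqrt(1)

Answer: H = 0


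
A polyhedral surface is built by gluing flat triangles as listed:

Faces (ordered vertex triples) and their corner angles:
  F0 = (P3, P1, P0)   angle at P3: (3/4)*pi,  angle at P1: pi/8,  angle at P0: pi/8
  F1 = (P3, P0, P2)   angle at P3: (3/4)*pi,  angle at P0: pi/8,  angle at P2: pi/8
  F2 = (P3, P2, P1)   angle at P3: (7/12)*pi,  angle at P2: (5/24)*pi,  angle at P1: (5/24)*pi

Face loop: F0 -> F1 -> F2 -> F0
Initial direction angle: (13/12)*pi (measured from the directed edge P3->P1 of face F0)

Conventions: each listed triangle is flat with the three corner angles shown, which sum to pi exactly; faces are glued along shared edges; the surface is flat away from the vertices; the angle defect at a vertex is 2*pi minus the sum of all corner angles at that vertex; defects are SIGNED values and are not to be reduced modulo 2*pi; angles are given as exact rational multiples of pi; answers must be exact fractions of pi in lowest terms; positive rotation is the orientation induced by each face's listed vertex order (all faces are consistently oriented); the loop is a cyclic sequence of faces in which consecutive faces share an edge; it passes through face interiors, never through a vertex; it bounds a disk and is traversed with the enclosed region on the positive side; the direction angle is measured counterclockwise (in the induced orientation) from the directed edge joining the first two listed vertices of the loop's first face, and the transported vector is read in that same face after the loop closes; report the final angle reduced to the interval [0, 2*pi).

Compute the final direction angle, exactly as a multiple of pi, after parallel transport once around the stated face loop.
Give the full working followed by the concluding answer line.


enclosed vertex P3: corner angles sum to (25/12)*pi, defect = 2*pi - (25/12)*pi = -pi/12
final direction = starting direction + enclosed defect total, reduced mod 2*pi (induced orientation)
final angle = (13/12)*pi - pi/12 = pi (mod 2*pi)

Answer: final direction angle = pi


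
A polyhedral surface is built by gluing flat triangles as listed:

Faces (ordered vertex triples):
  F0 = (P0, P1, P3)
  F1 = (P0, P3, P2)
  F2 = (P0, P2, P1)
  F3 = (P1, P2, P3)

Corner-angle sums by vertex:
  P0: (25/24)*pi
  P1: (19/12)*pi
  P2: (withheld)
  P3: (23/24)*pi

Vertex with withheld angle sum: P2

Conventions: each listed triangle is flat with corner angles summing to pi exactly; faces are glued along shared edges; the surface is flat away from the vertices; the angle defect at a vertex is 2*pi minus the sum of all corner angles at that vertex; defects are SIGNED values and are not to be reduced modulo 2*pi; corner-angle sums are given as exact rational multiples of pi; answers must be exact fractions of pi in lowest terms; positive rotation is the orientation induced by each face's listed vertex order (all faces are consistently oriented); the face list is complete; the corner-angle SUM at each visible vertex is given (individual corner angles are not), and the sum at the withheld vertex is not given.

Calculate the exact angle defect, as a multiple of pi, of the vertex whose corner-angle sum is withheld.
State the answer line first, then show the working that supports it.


Answer: defect(P2) = (19/12)*pi

V = 4, E = 6, F = 4; chi = V - E + F = 2
Gauss-Bonnet: total defect = 2*pi*chi = 4*pi; visible defects sum to (29/12)*pi


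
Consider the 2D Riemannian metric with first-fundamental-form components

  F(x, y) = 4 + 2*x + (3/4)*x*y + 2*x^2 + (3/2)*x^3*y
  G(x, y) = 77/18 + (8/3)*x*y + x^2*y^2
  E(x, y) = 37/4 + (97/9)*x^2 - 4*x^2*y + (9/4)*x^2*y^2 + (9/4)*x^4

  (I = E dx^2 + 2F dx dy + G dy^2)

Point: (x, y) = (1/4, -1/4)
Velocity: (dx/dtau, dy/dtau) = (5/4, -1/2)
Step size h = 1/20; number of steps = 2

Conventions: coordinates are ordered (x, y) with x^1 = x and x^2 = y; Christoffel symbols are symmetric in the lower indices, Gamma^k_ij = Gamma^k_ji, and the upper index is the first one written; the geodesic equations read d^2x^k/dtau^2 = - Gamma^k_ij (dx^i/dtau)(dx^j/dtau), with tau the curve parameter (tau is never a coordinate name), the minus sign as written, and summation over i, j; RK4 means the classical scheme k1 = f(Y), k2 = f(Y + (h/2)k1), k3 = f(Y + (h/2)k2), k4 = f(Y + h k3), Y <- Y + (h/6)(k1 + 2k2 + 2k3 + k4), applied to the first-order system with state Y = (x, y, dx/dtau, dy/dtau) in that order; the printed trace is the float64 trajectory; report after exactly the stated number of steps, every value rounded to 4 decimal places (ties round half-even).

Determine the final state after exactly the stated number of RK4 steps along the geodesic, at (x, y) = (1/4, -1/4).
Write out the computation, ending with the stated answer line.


f(Y) = (dx/dtau, dy/dtau, -Gamma^x_ij Y'^i Y'^j, -Gamma^y_ij Y'^i Y'^j) with the Gammas evaluated at the stage position; h = 0.050000; intermediate values shown to 6 dp
step 0: x = 0.2500, y = -0.2500, dx/dtau = 1.2500, dy/dtau = -0.5000
step 1:
  k1: at (x, y) = (0.250000, -0.250000), (dx/dtau, dy/dtau) = (1.250000, -0.500000); Gamma_xxx = -0.035531, Gamma_xxy = 0.039171, Gamma_xyy = 0.035674, Gamma_yxx = 0.744784, Gamma_yxy = -0.120731, Gamma_yyy = 0.037569; k1 = (1.250000, -0.500000, 0.095562, -1.324031)
  k2: at (x, y) = (0.281250, -0.262500), (dx/dtau, dy/dtau) = (1.252389, -0.533101); Gamma_xxx = 0.001329, Gamma_xxy = 0.035028, Gamma_xyy = 0.034912, Gamma_yxx = 0.742330, Gamma_yxy = -0.120824, Gamma_yyy = 0.046904; k2 = (1.252389, -0.533101, 0.034767, -1.338995)
  k3: at (x, y) = (0.281310, -0.263328), (dx/dtau, dy/dtau) = (1.250869, -0.533475); Gamma_xxx = 0.001742, Gamma_xxy = 0.035218, Gamma_xyy = 0.035111, Gamma_yxx = 0.741854, Gamma_yxy = -0.121299, Gamma_yyy = 0.046686; k3 = (1.250869, -0.533475, 0.034285, -1.335933)
  k4: at (x, y) = (0.312543, -0.276674), (dx/dtau, dy/dtau) = (1.251714, -0.566797); Gamma_xxx = 0.038579, Gamma_xxy = 0.030065, Gamma_xyy = 0.034548, Gamma_yxx = 0.738471, Gamma_yxy = -0.120250, Gamma_yyy = 0.055698; k4 = (1.251714, -0.566797, -0.028883, -1.345548)
  Y <- Y + (h/6)(k1 + 2k2 + 2k3 + k4): x = 0.3126, y = -0.2767, dx/dtau = 1.2517, dy/dtau = -0.5668
step 2:
  k1: at (x, y) = (0.312569, -0.276666), (dx/dtau, dy/dtau) = (1.251707, -0.566829); Gamma_xxx = 0.038599, Gamma_xxy = 0.030056, Gamma_xyy = 0.034544, Gamma_yxx = 0.738480, Gamma_yxy = -0.120237, Gamma_yyy = 0.055711; k1 = (1.251707, -0.566829, -0.028925, -1.345545)
  k2: at (x, y) = (0.343861, -0.290837), (dx/dtau, dy/dtau) = (1.250983, -0.600467); Gamma_xxx = 0.075287, Gamma_xxy = 0.023852, Gamma_xyy = 0.034215, Gamma_yxx = 0.734297, Gamma_yxy = -0.117862, Gamma_yyy = 0.064357; k2 = (1.250983, -0.600467, -0.094324, -1.349420)
  k3: at (x, y) = (0.343843, -0.291678), (dx/dtau, dy/dtau) = (1.249348, -0.600564); Gamma_xxx = 0.075691, Gamma_xxy = 0.024055, Gamma_xyy = 0.034422, Gamma_yxx = 0.733711, Gamma_yxy = -0.118363, Gamma_yyy = 0.064093; k3 = (1.249348, -0.600564, -0.094461, -1.345964)
  k4: at (x, y) = (0.375036, -0.306694), (dx/dtau, dy/dtau) = (1.246983, -0.634127); Gamma_xxx = 0.111955, Gamma_xxy = 0.016842, Gamma_xyy = 0.034393, Gamma_yxx = 0.728727, Gamma_yxy = -0.114582, Gamma_yyy = 0.072200; k4 = (1.246983, -0.634127, -0.161282, -1.343389)
  Y <- Y + (h/6)(k1 + 2k2 + 2k3 + k4): x = 0.3751, y = -0.3067, dx/dtau = 1.2470, dy/dtau = -0.6342

Answer: x = 0.3751, y = -0.3067, dx/dtau = 1.2470, dy/dtau = -0.6342
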